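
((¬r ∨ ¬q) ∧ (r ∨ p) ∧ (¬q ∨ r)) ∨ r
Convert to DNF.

(¬q ∧ p) ∨ r

((¬r ∨ ¬q) ∧ (r ∨ p) ∧ (¬q ∨ r)) ∨ r
≡ (¬r ∧ r ∧ ¬q) ∨ (¬r ∧ r ∧ r) ∨ (¬r ∧ p ∧ ¬q) ∨ (¬r ∧ p ∧ r) ∨ (¬q ∧ r ∧ ¬q) ∨ (¬q ∧ r ∧ r) ∨ (¬q ∧ p ∧ ¬q) ∨ (¬q ∧ p ∧ r) ∨ r   [distribute ∧ over ∨]
≡ (¬q ∧ p) ∨ r   [simplify]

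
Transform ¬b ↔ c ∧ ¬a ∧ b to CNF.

¬b ↔ c ∧ ¬a ∧ b
⇔ (¬b → c ∧ ¬a ∧ b) ∧ (c ∧ ¬a ∧ b → ¬b)   — eliminate ↔
⇔ (¬¬b ∨ c ∧ ¬a ∧ b) ∧ (c ∧ ¬a ∧ b → ¬b)   — eliminate →
⇔ (¬¬b ∨ c ∧ ¬a ∧ b) ∧ (¬(c ∧ ¬a ∧ b) ∨ ¬b)   — eliminate →
⇔ (b ∨ c ∧ ¬a ∧ b) ∧ (¬(c ∧ ¬a ∧ b) ∨ ¬b)   — double negation
⇔ (b ∨ c ∧ ¬a ∧ b) ∧ (¬c ∨ ¬¬a ∨ ¬b ∨ ¬b)   — De Morgan
⇔ (b ∨ c ∧ ¬a ∧ b) ∧ (¬c ∨ a ∨ ¬b ∨ ¬b)   — double negation
⇔ (b ∨ c) ∧ (b ∨ ¬a) ∧ (b ∨ b) ∧ (¬c ∨ a ∨ ¬b ∨ ¬b)   — distribute ∨ over ∧
⇔ b ∧ (¬c ∨ a ∨ ¬b)   — simplify

b ∧ (¬c ∨ a ∨ ¬b)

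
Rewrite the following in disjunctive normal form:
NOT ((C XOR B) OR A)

NOT ((C XOR B) OR A)
≡ NOT ((C AND NOT B) OR (NOT C AND B) OR A)
≡ NOT (C AND NOT B) AND NOT (NOT C AND B) AND NOT A
≡ (NOT C OR NOT NOT B) AND NOT (NOT C AND B) AND NOT A
≡ (NOT C OR B) AND NOT (NOT C AND B) AND NOT A
≡ (NOT C OR B) AND (NOT NOT C OR NOT B) AND NOT A
≡ (NOT C OR B) AND (C OR NOT B) AND NOT A
≡ (NOT C AND C AND NOT A) OR (NOT C AND NOT B AND NOT A) OR (B AND C AND NOT A) OR (B AND NOT B AND NOT A)
≡ (NOT C AND NOT B AND NOT A) OR (B AND C AND NOT A)

(NOT C AND NOT B AND NOT A) OR (B AND C AND NOT A)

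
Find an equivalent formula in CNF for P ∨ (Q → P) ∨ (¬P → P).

P ∨ (Q → P) ∨ (¬P → P)
= P ∨ ¬Q ∨ P ∨ (¬P → P)   (eliminate →)
= P ∨ ¬Q ∨ P ∨ ¬¬P ∨ P   (eliminate →)
= P ∨ ¬Q ∨ P ∨ P ∨ P   (double negation)
= P ∨ ¬Q   (simplify)

P ∨ ¬Q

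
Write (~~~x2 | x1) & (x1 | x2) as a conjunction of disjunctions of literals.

(~x2 | x1) & (x1 | x2)

(~~~x2 | x1) & (x1 | x2)
≡ (~x2 | x1) & (x1 | x2)   [double negation]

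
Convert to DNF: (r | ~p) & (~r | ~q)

(r & ~q) | (~p & ~r) | (~p & ~q)

(r | ~p) & (~r | ~q)
≡ (r & ~r) | (r & ~q) | (~p & ~r) | (~p & ~q)   — distribute & over |
≡ (r & ~q) | (~p & ~r) | (~p & ~q)   — simplify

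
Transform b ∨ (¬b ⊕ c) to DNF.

b ∨ (¬b ⊕ c)
≡ b ∨ ¬b ∧ ¬c ∨ ¬¬b ∧ c   [expand ⊕]
≡ b ∨ ¬b ∧ ¬c ∨ b ∧ c   [double negation]
≡ b ∨ ¬b ∧ ¬c   [simplify]

b ∨ ¬b ∧ ¬c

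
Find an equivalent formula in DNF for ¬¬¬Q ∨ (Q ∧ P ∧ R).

¬¬¬Q ∨ (Q ∧ P ∧ R)
≡ ¬Q ∨ (Q ∧ P ∧ R)   [double negation]

¬Q ∨ (Q ∧ P ∧ R)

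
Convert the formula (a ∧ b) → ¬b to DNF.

¬a ∨ ¬b

(a ∧ b) → ¬b
≡ ¬(a ∧ b) ∨ ¬b   — eliminate →
≡ ¬a ∨ ¬b ∨ ¬b   — De Morgan
≡ ¬a ∨ ¬b   — simplify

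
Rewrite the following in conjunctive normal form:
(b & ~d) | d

b | d

(b & ~d) | d
≡ (b | d) & (~d | d)   [distribute | over &]
≡ b | d   [simplify]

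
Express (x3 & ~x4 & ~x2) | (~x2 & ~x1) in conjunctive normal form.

(x3 & ~x4 & ~x2) | (~x2 & ~x1)
⇔ (x3 | ~x2) & (x3 | ~x1) & (~x4 | ~x2) & (~x4 | ~x1) & (~x2 | ~x2) & (~x2 | ~x1)   [distribute | over &]
⇔ (x3 | ~x1) & (~x4 | ~x1) & ~x2   [simplify]

(x3 | ~x1) & (~x4 | ~x1) & ~x2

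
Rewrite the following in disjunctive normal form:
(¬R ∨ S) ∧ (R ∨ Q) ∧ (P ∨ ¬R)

(¬R ∧ Q) ∨ (S ∧ R ∧ P) ∨ (S ∧ Q ∧ P)

(¬R ∨ S) ∧ (R ∨ Q) ∧ (P ∨ ¬R)
≡ (¬R ∧ R ∧ P) ∨ (¬R ∧ R ∧ ¬R) ∨ (¬R ∧ Q ∧ P) ∨ (¬R ∧ Q ∧ ¬R) ∨ (S ∧ R ∧ P) ∨ (S ∧ R ∧ ¬R) ∨ (S ∧ Q ∧ P) ∨ (S ∧ Q ∧ ¬R)   [distribute ∧ over ∨]
≡ (¬R ∧ Q) ∨ (S ∧ R ∧ P) ∨ (S ∧ Q ∧ P)   [simplify]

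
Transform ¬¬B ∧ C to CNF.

B ∧ C

¬¬B ∧ C
= B ∧ C   [double negation]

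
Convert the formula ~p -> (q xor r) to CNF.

~p -> (q xor r)
⇔ ~~p | (q xor r)   [eliminate ->]
⇔ ~~p | ((q | r) & ~(q & r))   [expand xor]
⇔ p | ((q | r) & ~(q & r))   [double negation]
⇔ p | ((q | r) & (~q | ~r))   [De Morgan]
⇔ (p | q | r) & (p | ~q | ~r)   [distribute | over &]

(p | q | r) & (p | ~q | ~r)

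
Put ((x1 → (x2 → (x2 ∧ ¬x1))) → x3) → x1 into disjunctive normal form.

(¬x1 ∧ ¬x3) ∨ (¬x2 ∧ ¬x3) ∨ x1

((x1 → (x2 → (x2 ∧ ¬x1))) → x3) → x1
⇔ ¬((x1 → (x2 → (x2 ∧ ¬x1))) → x3) ∨ x1   [eliminate →]
⇔ ¬(¬(x1 → (x2 → (x2 ∧ ¬x1))) ∨ x3) ∨ x1   [eliminate →]
⇔ ¬(¬(¬x1 ∨ (x2 → (x2 ∧ ¬x1))) ∨ x3) ∨ x1   [eliminate →]
⇔ ¬(¬(¬x1 ∨ ¬x2 ∨ (x2 ∧ ¬x1)) ∨ x3) ∨ x1   [eliminate →]
⇔ (¬¬(¬x1 ∨ ¬x2 ∨ (x2 ∧ ¬x1)) ∧ ¬x3) ∨ x1   [De Morgan]
⇔ ((¬x1 ∨ ¬x2 ∨ (x2 ∧ ¬x1)) ∧ ¬x3) ∨ x1   [double negation]
⇔ (¬x1 ∧ ¬x3) ∨ (¬x2 ∧ ¬x3) ∨ (x2 ∧ ¬x1 ∧ ¬x3) ∨ x1   [distribute ∧ over ∨]
⇔ (¬x1 ∧ ¬x3) ∨ (¬x2 ∧ ¬x3) ∨ x1   [simplify]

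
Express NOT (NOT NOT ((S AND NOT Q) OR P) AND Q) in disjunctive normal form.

(NOT S AND NOT P) OR (Q AND NOT P) OR NOT Q

NOT (NOT NOT ((S AND NOT Q) OR P) AND Q)
⇔ NOT NOT NOT ((S AND NOT Q) OR P) OR NOT Q
⇔ NOT ((S AND NOT Q) OR P) OR NOT Q
⇔ (NOT (S AND NOT Q) AND NOT P) OR NOT Q
⇔ ((NOT S OR NOT NOT Q) AND NOT P) OR NOT Q
⇔ ((NOT S OR Q) AND NOT P) OR NOT Q
⇔ (NOT S AND NOT P) OR (Q AND NOT P) OR NOT Q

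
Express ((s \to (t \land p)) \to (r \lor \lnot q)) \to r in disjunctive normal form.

(\lnot s \land \lnot r \land q) \lor (t \land p \land \lnot r \land q) \lor r

((s \to (t \land p)) \to (r \lor \lnot q)) \to r
= \lnot ((s \to (t \land p)) \to (r \lor \lnot q)) \lor r   [eliminate \to]
= \lnot (\lnot (s \to (t \land p)) \lor r \lor \lnot q) \lor r   [eliminate \to]
= \lnot (\lnot (\lnot s \lor (t \land p)) \lor r \lor \lnot q) \lor r   [eliminate \to]
= (\lnot \lnot (\lnot s \lor (t \land p)) \land \lnot r \land \lnot \lnot q) \lor r   [De Morgan]
= ((\lnot s \lor (t \land p)) \land \lnot r \land \lnot \lnot q) \lor r   [double negation]
= ((\lnot s \lor (t \land p)) \land \lnot r \land q) \lor r   [double negation]
= (\lnot s \land \lnot r \land q) \lor (t \land p \land \lnot r \land q) \lor r   [distribute \land over \lor]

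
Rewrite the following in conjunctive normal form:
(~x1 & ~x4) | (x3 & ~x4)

(~x1 | x3) & ~x4

(~x1 & ~x4) | (x3 & ~x4)
⇔ (~x1 | x3) & (~x1 | ~x4) & (~x4 | x3) & (~x4 | ~x4)   (distribute | over &)
⇔ (~x1 | x3) & ~x4   (simplify)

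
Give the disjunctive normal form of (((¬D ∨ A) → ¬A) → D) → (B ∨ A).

(((¬D ∨ A) → ¬A) → D) → (B ∨ A)
⇔ ¬(((¬D ∨ A) → ¬A) → D) ∨ B ∨ A   [eliminate →]
⇔ ¬(¬((¬D ∨ A) → ¬A) ∨ D) ∨ B ∨ A   [eliminate →]
⇔ ¬(¬(¬(¬D ∨ A) ∨ ¬A) ∨ D) ∨ B ∨ A   [eliminate →]
⇔ (¬¬(¬(¬D ∨ A) ∨ ¬A) ∧ ¬D) ∨ B ∨ A   [De Morgan]
⇔ ((¬(¬D ∨ A) ∨ ¬A) ∧ ¬D) ∨ B ∨ A   [double negation]
⇔ (((¬¬D ∧ ¬A) ∨ ¬A) ∧ ¬D) ∨ B ∨ A   [De Morgan]
⇔ (((D ∧ ¬A) ∨ ¬A) ∧ ¬D) ∨ B ∨ A   [double negation]
⇔ (D ∧ ¬A ∧ ¬D) ∨ (¬A ∧ ¬D) ∨ B ∨ A   [distribute ∧ over ∨]
⇔ (¬A ∧ ¬D) ∨ B ∨ A   [simplify]

(¬A ∧ ¬D) ∨ B ∨ A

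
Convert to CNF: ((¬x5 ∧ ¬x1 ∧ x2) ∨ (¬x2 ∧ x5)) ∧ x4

((¬x5 ∧ ¬x1 ∧ x2) ∨ (¬x2 ∧ x5)) ∧ x4
= (¬x5 ∨ ¬x2) ∧ (¬x5 ∨ x5) ∧ (¬x1 ∨ ¬x2) ∧ (¬x1 ∨ x5) ∧ (x2 ∨ ¬x2) ∧ (x2 ∨ x5) ∧ x4   — distribute ∨ over ∧
= (¬x5 ∨ ¬x2) ∧ (¬x1 ∨ ¬x2) ∧ (¬x1 ∨ x5) ∧ (x2 ∨ x5) ∧ x4   — simplify

(¬x5 ∨ ¬x2) ∧ (¬x1 ∨ ¬x2) ∧ (¬x1 ∨ x5) ∧ (x2 ∨ x5) ∧ x4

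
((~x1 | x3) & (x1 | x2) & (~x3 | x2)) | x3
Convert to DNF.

(~x1 & x2) | x3

((~x1 | x3) & (x1 | x2) & (~x3 | x2)) | x3
= (~x1 & x1 & ~x3) | (~x1 & x1 & x2) | (~x1 & x2 & ~x3) | (~x1 & x2 & x2) | (x3 & x1 & ~x3) | (x3 & x1 & x2) | (x3 & x2 & ~x3) | (x3 & x2 & x2) | x3   [distribute & over |]
= (~x1 & x2) | x3   [simplify]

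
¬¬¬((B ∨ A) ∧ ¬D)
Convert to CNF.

¬¬¬((B ∨ A) ∧ ¬D)
⇔ ¬((B ∨ A) ∧ ¬D)   [double negation]
⇔ ¬(B ∨ A) ∨ ¬¬D   [De Morgan]
⇔ (¬B ∧ ¬A) ∨ ¬¬D   [De Morgan]
⇔ (¬B ∧ ¬A) ∨ D   [double negation]
⇔ (¬B ∨ D) ∧ (¬A ∨ D)   [distribute ∨ over ∧]

(¬B ∨ D) ∧ (¬A ∨ D)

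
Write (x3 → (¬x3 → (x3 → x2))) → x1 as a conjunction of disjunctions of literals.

(x3 → (¬x3 → (x3 → x2))) → x1
≡ ¬(x3 → (¬x3 → (x3 → x2))) ∨ x1   [eliminate →]
≡ ¬(¬x3 ∨ (¬x3 → (x3 → x2))) ∨ x1   [eliminate →]
≡ ¬(¬x3 ∨ ¬¬x3 ∨ (x3 → x2)) ∨ x1   [eliminate →]
≡ ¬(¬x3 ∨ ¬¬x3 ∨ ¬x3 ∨ x2) ∨ x1   [eliminate →]
≡ (¬¬x3 ∧ ¬¬¬x3 ∧ ¬¬x3 ∧ ¬x2) ∨ x1   [De Morgan]
≡ (x3 ∧ ¬¬¬x3 ∧ ¬¬x3 ∧ ¬x2) ∨ x1   [double negation]
≡ (x3 ∧ ¬x3 ∧ ¬¬x3 ∧ ¬x2) ∨ x1   [double negation]
≡ (x3 ∧ ¬x3 ∧ x3 ∧ ¬x2) ∨ x1   [double negation]
≡ (x3 ∨ x1) ∧ (¬x3 ∨ x1) ∧ (x3 ∨ x1) ∧ (¬x2 ∨ x1)   [distribute ∨ over ∧]
≡ (x3 ∨ x1) ∧ (¬x3 ∨ x1) ∧ (¬x2 ∨ x1)   [simplify]

(x3 ∨ x1) ∧ (¬x3 ∨ x1) ∧ (¬x2 ∨ x1)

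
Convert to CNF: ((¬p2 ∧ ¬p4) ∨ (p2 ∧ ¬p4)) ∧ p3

¬p4 ∧ p3

((¬p2 ∧ ¬p4) ∨ (p2 ∧ ¬p4)) ∧ p3
≡ (¬p2 ∨ p2) ∧ (¬p2 ∨ ¬p4) ∧ (¬p4 ∨ p2) ∧ (¬p4 ∨ ¬p4) ∧ p3   (distribute ∨ over ∧)
≡ ¬p4 ∧ p3   (simplify)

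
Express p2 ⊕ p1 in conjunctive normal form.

(p2 ∨ p1) ∧ (¬p2 ∨ ¬p1)

p2 ⊕ p1
≡ (p2 ∨ p1) ∧ ¬(p2 ∧ p1)
≡ (p2 ∨ p1) ∧ (¬p2 ∨ ¬p1)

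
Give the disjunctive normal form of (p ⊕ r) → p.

(¬p ∧ ¬r) ∨ p

(p ⊕ r) → p
≡ ¬(p ⊕ r) ∨ p   (eliminate →)
≡ ¬((p ∧ ¬r) ∨ (¬p ∧ r)) ∨ p   (expand ⊕)
≡ (¬(p ∧ ¬r) ∧ ¬(¬p ∧ r)) ∨ p   (De Morgan)
≡ ((¬p ∨ ¬¬r) ∧ ¬(¬p ∧ r)) ∨ p   (De Morgan)
≡ ((¬p ∨ r) ∧ ¬(¬p ∧ r)) ∨ p   (double negation)
≡ ((¬p ∨ r) ∧ (¬¬p ∨ ¬r)) ∨ p   (De Morgan)
≡ ((¬p ∨ r) ∧ (p ∨ ¬r)) ∨ p   (double negation)
≡ (¬p ∧ p) ∨ (¬p ∧ ¬r) ∨ (r ∧ p) ∨ (r ∧ ¬r) ∨ p   (distribute ∧ over ∨)
≡ (¬p ∧ ¬r) ∨ p   (simplify)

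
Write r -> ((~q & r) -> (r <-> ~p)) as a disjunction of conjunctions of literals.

~r | q | (~p & r)

r -> ((~q & r) -> (r <-> ~p))
≡ ~r | ((~q & r) -> (r <-> ~p))   — eliminate ->
≡ ~r | ~(~q & r) | (r <-> ~p)   — eliminate ->
≡ ~r | ~(~q & r) | ((r -> ~p) & (~p -> r))   — eliminate <->
≡ ~r | ~(~q & r) | ((~r | ~p) & (~p -> r))   — eliminate ->
≡ ~r | ~(~q & r) | ((~r | ~p) & (~~p | r))   — eliminate ->
≡ ~r | ~~q | ~r | ((~r | ~p) & (~~p | r))   — De Morgan
≡ ~r | q | ~r | ((~r | ~p) & (~~p | r))   — double negation
≡ ~r | q | ~r | ((~r | ~p) & (p | r))   — double negation
≡ ~r | q | ~r | (~r & p) | (~r & r) | (~p & p) | (~p & r)   — distribute & over |
≡ ~r | q | (~p & r)   — simplify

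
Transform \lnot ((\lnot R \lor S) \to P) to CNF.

(\lnot R \lor S) \land \lnot P

\lnot ((\lnot R \lor S) \to P)
≡ \lnot (\lnot (\lnot R \lor S) \lor P)
≡ \lnot \lnot (\lnot R \lor S) \land \lnot P
≡ (\lnot R \lor S) \land \lnot P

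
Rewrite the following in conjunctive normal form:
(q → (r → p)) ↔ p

(q ∨ p) ∧ (r ∨ p)

(q → (r → p)) ↔ p
⇔ ((q → (r → p)) → p) ∧ (p → (q → (r → p)))   — eliminate ↔
⇔ (¬(q → (r → p)) ∨ p) ∧ (p → (q → (r → p)))   — eliminate →
⇔ (¬(¬q ∨ (r → p)) ∨ p) ∧ (p → (q → (r → p)))   — eliminate →
⇔ (¬(¬q ∨ ¬r ∨ p) ∨ p) ∧ (p → (q → (r → p)))   — eliminate →
⇔ (¬(¬q ∨ ¬r ∨ p) ∨ p) ∧ (¬p ∨ (q → (r → p)))   — eliminate →
⇔ (¬(¬q ∨ ¬r ∨ p) ∨ p) ∧ (¬p ∨ ¬q ∨ (r → p))   — eliminate →
⇔ (¬(¬q ∨ ¬r ∨ p) ∨ p) ∧ (¬p ∨ ¬q ∨ ¬r ∨ p)   — eliminate →
⇔ ((¬¬q ∧ ¬¬r ∧ ¬p) ∨ p) ∧ (¬p ∨ ¬q ∨ ¬r ∨ p)   — De Morgan
⇔ ((q ∧ ¬¬r ∧ ¬p) ∨ p) ∧ (¬p ∨ ¬q ∨ ¬r ∨ p)   — double negation
⇔ ((q ∧ r ∧ ¬p) ∨ p) ∧ (¬p ∨ ¬q ∨ ¬r ∨ p)   — double negation
⇔ (q ∨ p) ∧ (r ∨ p) ∧ (¬p ∨ p) ∧ (¬p ∨ ¬q ∨ ¬r ∨ p)   — distribute ∨ over ∧
⇔ (q ∨ p) ∧ (r ∨ p)   — simplify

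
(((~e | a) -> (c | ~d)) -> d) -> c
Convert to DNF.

(((~e | a) -> (c | ~d)) -> d) -> c
= ~(((~e | a) -> (c | ~d)) -> d) | c
= ~(~((~e | a) -> (c | ~d)) | d) | c
= ~(~(~(~e | a) | c | ~d) | d) | c
= (~~(~(~e | a) | c | ~d) & ~d) | c
= ((~(~e | a) | c | ~d) & ~d) | c
= (((~~e & ~a) | c | ~d) & ~d) | c
= (((e & ~a) | c | ~d) & ~d) | c
= (e & ~a & ~d) | (c & ~d) | (~d & ~d) | c
= ~d | c

~d | c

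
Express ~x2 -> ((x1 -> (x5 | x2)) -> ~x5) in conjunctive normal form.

x2 | ~x5

~x2 -> ((x1 -> (x5 | x2)) -> ~x5)
⇔ ~~x2 | ((x1 -> (x5 | x2)) -> ~x5)
⇔ ~~x2 | ~(x1 -> (x5 | x2)) | ~x5
⇔ ~~x2 | ~(~x1 | x5 | x2) | ~x5
⇔ x2 | ~(~x1 | x5 | x2) | ~x5
⇔ x2 | (~~x1 & ~x5 & ~x2) | ~x5
⇔ x2 | (x1 & ~x5 & ~x2) | ~x5
⇔ (x2 | x1 | ~x5) & (x2 | ~x5 | ~x5) & (x2 | ~x2 | ~x5)
⇔ x2 | ~x5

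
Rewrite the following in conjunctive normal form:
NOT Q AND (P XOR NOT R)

NOT Q AND (P XOR NOT R)
⇔ NOT Q AND (P OR NOT R) AND NOT (P AND NOT R)   — expand XOR
⇔ NOT Q AND (P OR NOT R) AND (NOT P OR NOT NOT R)   — De Morgan
⇔ NOT Q AND (P OR NOT R) AND (NOT P OR R)   — double negation

NOT Q AND (P OR NOT R) AND (NOT P OR R)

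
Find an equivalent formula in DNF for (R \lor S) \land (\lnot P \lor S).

(R \land \lnot P) \lor S

(R \lor S) \land (\lnot P \lor S)
≡ (R \land \lnot P) \lor (R \land S) \lor (S \land \lnot P) \lor (S \land S)   (distribute \land over \lor)
≡ (R \land \lnot P) \lor S   (simplify)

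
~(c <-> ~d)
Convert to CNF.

(c | ~d) & (d | ~c)

~(c <-> ~d)
= ~((c -> ~d) & (~d -> c))
= ~((~c | ~d) & (~d -> c))
= ~((~c | ~d) & (~~d | c))
= ~(~c | ~d) | ~(~~d | c)
= (~~c & ~~d) | ~(~~d | c)
= (c & ~~d) | ~(~~d | c)
= (c & d) | ~(~~d | c)
= (c & d) | (~~~d & ~c)
= (c & d) | (~d & ~c)
= (c | ~d) & (c | ~c) & (d | ~d) & (d | ~c)
= (c | ~d) & (d | ~c)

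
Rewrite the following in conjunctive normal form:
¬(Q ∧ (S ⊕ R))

¬(Q ∧ (S ⊕ R))
= ¬(Q ∧ (S ∨ R) ∧ ¬(S ∧ R))   — expand ⊕
= ¬Q ∨ ¬(S ∨ R) ∨ ¬¬(S ∧ R)   — De Morgan
= ¬Q ∨ (¬S ∧ ¬R) ∨ ¬¬(S ∧ R)   — De Morgan
= ¬Q ∨ (¬S ∧ ¬R) ∨ (S ∧ R)   — double negation
= (¬Q ∨ ¬S ∨ S) ∧ (¬Q ∨ ¬S ∨ R) ∧ (¬Q ∨ ¬R ∨ S) ∧ (¬Q ∨ ¬R ∨ R)   — distribute ∨ over ∧
= (¬Q ∨ ¬S ∨ R) ∧ (¬Q ∨ ¬R ∨ S)   — simplify

(¬Q ∨ ¬S ∨ R) ∧ (¬Q ∨ ¬R ∨ S)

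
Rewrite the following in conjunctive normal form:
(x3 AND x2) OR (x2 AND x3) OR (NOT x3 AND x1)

(x3 OR x1) AND (x2 OR NOT x3) AND (x2 OR x1)

(x3 AND x2) OR (x2 AND x3) OR (NOT x3 AND x1)
≡ (x3 OR x2 OR NOT x3) AND (x3 OR x2 OR x1) AND (x3 OR x3 OR NOT x3) AND (x3 OR x3 OR x1) AND (x2 OR x2 OR NOT x3) AND (x2 OR x2 OR x1) AND (x2 OR x3 OR NOT x3) AND (x2 OR x3 OR x1)   [distribute OR over AND]
≡ (x3 OR x1) AND (x2 OR NOT x3) AND (x2 OR x1)   [simplify]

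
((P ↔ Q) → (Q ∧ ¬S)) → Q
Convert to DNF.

((P ↔ Q) → (Q ∧ ¬S)) → Q
= ¬((P ↔ Q) → (Q ∧ ¬S)) ∨ Q   [eliminate →]
= ¬(¬(P ↔ Q) ∨ (Q ∧ ¬S)) ∨ Q   [eliminate →]
= ¬(¬((P → Q) ∧ (Q → P)) ∨ (Q ∧ ¬S)) ∨ Q   [eliminate ↔]
= ¬(¬((¬P ∨ Q) ∧ (Q → P)) ∨ (Q ∧ ¬S)) ∨ Q   [eliminate →]
= ¬(¬((¬P ∨ Q) ∧ (¬Q ∨ P)) ∨ (Q ∧ ¬S)) ∨ Q   [eliminate →]
= (¬¬((¬P ∨ Q) ∧ (¬Q ∨ P)) ∧ ¬(Q ∧ ¬S)) ∨ Q   [De Morgan]
= ((¬P ∨ Q) ∧ (¬Q ∨ P) ∧ ¬(Q ∧ ¬S)) ∨ Q   [double negation]
= ((¬P ∨ Q) ∧ (¬Q ∨ P) ∧ (¬Q ∨ ¬¬S)) ∨ Q   [De Morgan]
= ((¬P ∨ Q) ∧ (¬Q ∨ P) ∧ (¬Q ∨ S)) ∨ Q   [double negation]
= (¬P ∧ ¬Q ∧ ¬Q) ∨ (¬P ∧ ¬Q ∧ S) ∨ (¬P ∧ P ∧ ¬Q) ∨ (¬P ∧ P ∧ S) ∨ (Q ∧ ¬Q ∧ ¬Q) ∨ (Q ∧ ¬Q ∧ S) ∨ (Q ∧ P ∧ ¬Q) ∨ (Q ∧ P ∧ S) ∨ Q   [distribute ∧ over ∨]
= (¬P ∧ ¬Q) ∨ Q   [simplify]

(¬P ∧ ¬Q) ∨ Q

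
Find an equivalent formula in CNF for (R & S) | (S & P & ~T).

(R | P) & (R | ~T) & S

(R & S) | (S & P & ~T)
≡ (R | S) & (R | P) & (R | ~T) & (S | S) & (S | P) & (S | ~T)   [distribute | over &]
≡ (R | P) & (R | ~T) & S   [simplify]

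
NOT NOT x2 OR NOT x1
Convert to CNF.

x2 OR NOT x1

NOT NOT x2 OR NOT x1
≡ x2 OR NOT x1   (double negation)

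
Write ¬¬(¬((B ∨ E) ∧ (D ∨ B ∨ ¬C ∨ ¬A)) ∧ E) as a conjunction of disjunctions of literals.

¬¬(¬((B ∨ E) ∧ (D ∨ B ∨ ¬C ∨ ¬A)) ∧ E)
≡ ¬((B ∨ E) ∧ (D ∨ B ∨ ¬C ∨ ¬A)) ∧ E   [double negation]
≡ (¬(B ∨ E) ∨ ¬(D ∨ B ∨ ¬C ∨ ¬A)) ∧ E   [De Morgan]
≡ ((¬B ∧ ¬E) ∨ ¬(D ∨ B ∨ ¬C ∨ ¬A)) ∧ E   [De Morgan]
≡ ((¬B ∧ ¬E) ∨ (¬D ∧ ¬B ∧ ¬¬C ∧ ¬¬A)) ∧ E   [De Morgan]
≡ ((¬B ∧ ¬E) ∨ (¬D ∧ ¬B ∧ C ∧ ¬¬A)) ∧ E   [double negation]
≡ ((¬B ∧ ¬E) ∨ (¬D ∧ ¬B ∧ C ∧ A)) ∧ E   [double negation]
≡ (¬B ∨ ¬D) ∧ (¬B ∨ ¬B) ∧ (¬B ∨ C) ∧ (¬B ∨ A) ∧ (¬E ∨ ¬D) ∧ (¬E ∨ ¬B) ∧ (¬E ∨ C) ∧ (¬E ∨ A) ∧ E   [distribute ∨ over ∧]
≡ ¬B ∧ (¬E ∨ ¬D) ∧ (¬E ∨ C) ∧ (¬E ∨ A) ∧ E   [simplify]

¬B ∧ (¬E ∨ ¬D) ∧ (¬E ∨ C) ∧ (¬E ∨ A) ∧ E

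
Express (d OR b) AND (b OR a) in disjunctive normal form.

(d OR b) AND (b OR a)
= (d AND b) OR (d AND a) OR (b AND b) OR (b AND a)   (distribute AND over OR)
= (d AND a) OR b   (simplify)

(d AND a) OR b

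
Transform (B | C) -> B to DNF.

(B | C) -> B
⇔ ~(B | C) | B   [eliminate ->]
⇔ (~B & ~C) | B   [De Morgan]

(~B & ~C) | B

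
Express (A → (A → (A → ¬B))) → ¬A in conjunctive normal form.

B ∨ ¬A

(A → (A → (A → ¬B))) → ¬A
≡ ¬(A → (A → (A → ¬B))) ∨ ¬A   — eliminate →
≡ ¬(¬A ∨ (A → (A → ¬B))) ∨ ¬A   — eliminate →
≡ ¬(¬A ∨ ¬A ∨ (A → ¬B)) ∨ ¬A   — eliminate →
≡ ¬(¬A ∨ ¬A ∨ ¬A ∨ ¬B) ∨ ¬A   — eliminate →
≡ (¬¬A ∧ ¬¬A ∧ ¬¬A ∧ ¬¬B) ∨ ¬A   — De Morgan
≡ (A ∧ ¬¬A ∧ ¬¬A ∧ ¬¬B) ∨ ¬A   — double negation
≡ (A ∧ A ∧ ¬¬A ∧ ¬¬B) ∨ ¬A   — double negation
≡ (A ∧ A ∧ A ∧ ¬¬B) ∨ ¬A   — double negation
≡ (A ∧ A ∧ A ∧ B) ∨ ¬A   — double negation
≡ (A ∨ ¬A) ∧ (A ∨ ¬A) ∧ (A ∨ ¬A) ∧ (B ∨ ¬A)   — distribute ∨ over ∧
≡ B ∨ ¬A   — simplify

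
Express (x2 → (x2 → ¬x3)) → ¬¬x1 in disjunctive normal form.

(x2 → (x2 → ¬x3)) → ¬¬x1
⇔ ¬(x2 → (x2 → ¬x3)) ∨ ¬¬x1   [eliminate →]
⇔ ¬(¬x2 ∨ (x2 → ¬x3)) ∨ ¬¬x1   [eliminate →]
⇔ ¬(¬x2 ∨ ¬x2 ∨ ¬x3) ∨ ¬¬x1   [eliminate →]
⇔ (¬¬x2 ∧ ¬¬x2 ∧ ¬¬x3) ∨ ¬¬x1   [De Morgan]
⇔ (x2 ∧ ¬¬x2 ∧ ¬¬x3) ∨ ¬¬x1   [double negation]
⇔ (x2 ∧ x2 ∧ ¬¬x3) ∨ ¬¬x1   [double negation]
⇔ (x2 ∧ x2 ∧ x3) ∨ ¬¬x1   [double negation]
⇔ (x2 ∧ x2 ∧ x3) ∨ x1   [double negation]
⇔ (x2 ∧ x3) ∨ x1   [simplify]

(x2 ∧ x3) ∨ x1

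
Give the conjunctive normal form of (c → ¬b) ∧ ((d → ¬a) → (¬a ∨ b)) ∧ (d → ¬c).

(c → ¬b) ∧ ((d → ¬a) → (¬a ∨ b)) ∧ (d → ¬c)
≡ (¬c ∨ ¬b) ∧ ((d → ¬a) → (¬a ∨ b)) ∧ (d → ¬c)   (eliminate →)
≡ (¬c ∨ ¬b) ∧ (¬(d → ¬a) ∨ ¬a ∨ b) ∧ (d → ¬c)   (eliminate →)
≡ (¬c ∨ ¬b) ∧ (¬(¬d ∨ ¬a) ∨ ¬a ∨ b) ∧ (d → ¬c)   (eliminate →)
≡ (¬c ∨ ¬b) ∧ (¬(¬d ∨ ¬a) ∨ ¬a ∨ b) ∧ (¬d ∨ ¬c)   (eliminate →)
≡ (¬c ∨ ¬b) ∧ ((¬¬d ∧ ¬¬a) ∨ ¬a ∨ b) ∧ (¬d ∨ ¬c)   (De Morgan)
≡ (¬c ∨ ¬b) ∧ ((d ∧ ¬¬a) ∨ ¬a ∨ b) ∧ (¬d ∨ ¬c)   (double negation)
≡ (¬c ∨ ¬b) ∧ ((d ∧ a) ∨ ¬a ∨ b) ∧ (¬d ∨ ¬c)   (double negation)
≡ (¬c ∨ ¬b) ∧ (d ∨ ¬a ∨ b) ∧ (a ∨ ¬a ∨ b) ∧ (¬d ∨ ¬c)   (distribute ∨ over ∧)
≡ (¬c ∨ ¬b) ∧ (d ∨ ¬a ∨ b) ∧ (¬d ∨ ¬c)   (simplify)

(¬c ∨ ¬b) ∧ (d ∨ ¬a ∨ b) ∧ (¬d ∨ ¬c)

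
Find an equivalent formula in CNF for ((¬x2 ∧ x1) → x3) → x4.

(¬x2 ∨ x4) ∧ (x1 ∨ x4) ∧ (¬x3 ∨ x4)

((¬x2 ∧ x1) → x3) → x4
⇔ ¬((¬x2 ∧ x1) → x3) ∨ x4   [eliminate →]
⇔ ¬(¬(¬x2 ∧ x1) ∨ x3) ∨ x4   [eliminate →]
⇔ (¬¬(¬x2 ∧ x1) ∧ ¬x3) ∨ x4   [De Morgan]
⇔ (¬x2 ∧ x1 ∧ ¬x3) ∨ x4   [double negation]
⇔ (¬x2 ∨ x4) ∧ (x1 ∨ x4) ∧ (¬x3 ∨ x4)   [distribute ∨ over ∧]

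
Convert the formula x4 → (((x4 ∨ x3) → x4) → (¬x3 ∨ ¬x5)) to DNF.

¬x4 ∨ ¬x3 ∨ ¬x5

x4 → (((x4 ∨ x3) → x4) → (¬x3 ∨ ¬x5))
⇔ ¬x4 ∨ (((x4 ∨ x3) → x4) → (¬x3 ∨ ¬x5))   — eliminate →
⇔ ¬x4 ∨ ¬((x4 ∨ x3) → x4) ∨ ¬x3 ∨ ¬x5   — eliminate →
⇔ ¬x4 ∨ ¬(¬(x4 ∨ x3) ∨ x4) ∨ ¬x3 ∨ ¬x5   — eliminate →
⇔ ¬x4 ∨ (¬¬(x4 ∨ x3) ∧ ¬x4) ∨ ¬x3 ∨ ¬x5   — De Morgan
⇔ ¬x4 ∨ ((x4 ∨ x3) ∧ ¬x4) ∨ ¬x3 ∨ ¬x5   — double negation
⇔ ¬x4 ∨ (x4 ∧ ¬x4) ∨ (x3 ∧ ¬x4) ∨ ¬x3 ∨ ¬x5   — distribute ∧ over ∨
⇔ ¬x4 ∨ ¬x3 ∨ ¬x5   — simplify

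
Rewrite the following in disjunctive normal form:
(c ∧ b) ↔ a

(¬c ∧ ¬a) ∨ (¬b ∧ ¬a) ∨ (a ∧ c ∧ b)

(c ∧ b) ↔ a
≡ ((c ∧ b) → a) ∧ (a → (c ∧ b))   (eliminate ↔)
≡ (¬(c ∧ b) ∨ a) ∧ (a → (c ∧ b))   (eliminate →)
≡ (¬(c ∧ b) ∨ a) ∧ (¬a ∨ (c ∧ b))   (eliminate →)
≡ (¬c ∨ ¬b ∨ a) ∧ (¬a ∨ (c ∧ b))   (De Morgan)
≡ (¬c ∧ ¬a) ∨ (¬c ∧ c ∧ b) ∨ (¬b ∧ ¬a) ∨ (¬b ∧ c ∧ b) ∨ (a ∧ ¬a) ∨ (a ∧ c ∧ b)   (distribute ∧ over ∨)
≡ (¬c ∧ ¬a) ∨ (¬b ∧ ¬a) ∨ (a ∧ c ∧ b)   (simplify)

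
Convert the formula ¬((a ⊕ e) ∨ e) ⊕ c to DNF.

¬((a ⊕ e) ∨ e) ⊕ c
≡ (¬((a ⊕ e) ∨ e) ∧ ¬c) ∨ (¬¬((a ⊕ e) ∨ e) ∧ c)   [expand ⊕]
≡ (¬((a ∧ ¬e) ∨ (¬a ∧ e) ∨ e) ∧ ¬c) ∨ (¬¬((a ⊕ e) ∨ e) ∧ c)   [expand ⊕]
≡ (¬((a ∧ ¬e) ∨ (¬a ∧ e) ∨ e) ∧ ¬c) ∨ (¬¬((a ∧ ¬e) ∨ (¬a ∧ e) ∨ e) ∧ c)   [expand ⊕]
≡ (¬(a ∧ ¬e) ∧ ¬(¬a ∧ e) ∧ ¬e ∧ ¬c) ∨ (¬¬((a ∧ ¬e) ∨ (¬a ∧ e) ∨ e) ∧ c)   [De Morgan]
≡ ((¬a ∨ ¬¬e) ∧ ¬(¬a ∧ e) ∧ ¬e ∧ ¬c) ∨ (¬¬((a ∧ ¬e) ∨ (¬a ∧ e) ∨ e) ∧ c)   [De Morgan]
≡ ((¬a ∨ e) ∧ ¬(¬a ∧ e) ∧ ¬e ∧ ¬c) ∨ (¬¬((a ∧ ¬e) ∨ (¬a ∧ e) ∨ e) ∧ c)   [double negation]
≡ ((¬a ∨ e) ∧ (¬¬a ∨ ¬e) ∧ ¬e ∧ ¬c) ∨ (¬¬((a ∧ ¬e) ∨ (¬a ∧ e) ∨ e) ∧ c)   [De Morgan]
≡ ((¬a ∨ e) ∧ (a ∨ ¬e) ∧ ¬e ∧ ¬c) ∨ (¬¬((a ∧ ¬e) ∨ (¬a ∧ e) ∨ e) ∧ c)   [double negation]
≡ ((¬a ∨ e) ∧ (a ∨ ¬e) ∧ ¬e ∧ ¬c) ∨ (((a ∧ ¬e) ∨ (¬a ∧ e) ∨ e) ∧ c)   [double negation]
≡ (¬a ∧ a ∧ ¬e ∧ ¬c) ∨ (¬a ∧ ¬e ∧ ¬e ∧ ¬c) ∨ (e ∧ a ∧ ¬e ∧ ¬c) ∨ (e ∧ ¬e ∧ ¬e ∧ ¬c) ∨ (a ∧ ¬e ∧ c) ∨ (¬a ∧ e ∧ c) ∨ (e ∧ c)   [distribute ∧ over ∨]
≡ (¬a ∧ ¬e ∧ ¬c) ∨ (a ∧ ¬e ∧ c) ∨ (e ∧ c)   [simplify]

(¬a ∧ ¬e ∧ ¬c) ∨ (a ∧ ¬e ∧ c) ∨ (e ∧ c)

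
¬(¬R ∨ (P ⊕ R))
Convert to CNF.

¬(¬R ∨ (P ⊕ R))
≡ ¬(¬R ∨ ((P ∨ R) ∧ ¬(P ∧ R)))   [expand ⊕]
≡ ¬¬R ∧ ¬((P ∨ R) ∧ ¬(P ∧ R))   [De Morgan]
≡ R ∧ ¬((P ∨ R) ∧ ¬(P ∧ R))   [double negation]
≡ R ∧ (¬(P ∨ R) ∨ ¬¬(P ∧ R))   [De Morgan]
≡ R ∧ ((¬P ∧ ¬R) ∨ ¬¬(P ∧ R))   [De Morgan]
≡ R ∧ ((¬P ∧ ¬R) ∨ (P ∧ R))   [double negation]
≡ R ∧ (¬P ∨ P) ∧ (¬P ∨ R) ∧ (¬R ∨ P) ∧ (¬R ∨ R)   [distribute ∨ over ∧]
≡ R ∧ (¬R ∨ P)   [simplify]

R ∧ (¬R ∨ P)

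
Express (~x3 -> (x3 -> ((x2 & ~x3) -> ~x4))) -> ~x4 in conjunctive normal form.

(~x3 | ~x4) & (x3 | ~x4) & (x2 | ~x4)

(~x3 -> (x3 -> ((x2 & ~x3) -> ~x4))) -> ~x4
= ~(~x3 -> (x3 -> ((x2 & ~x3) -> ~x4))) | ~x4   [eliminate ->]
= ~(~~x3 | (x3 -> ((x2 & ~x3) -> ~x4))) | ~x4   [eliminate ->]
= ~(~~x3 | ~x3 | ((x2 & ~x3) -> ~x4)) | ~x4   [eliminate ->]
= ~(~~x3 | ~x3 | ~(x2 & ~x3) | ~x4) | ~x4   [eliminate ->]
= (~~~x3 & ~~x3 & ~~(x2 & ~x3) & ~~x4) | ~x4   [De Morgan]
= (~x3 & ~~x3 & ~~(x2 & ~x3) & ~~x4) | ~x4   [double negation]
= (~x3 & x3 & ~~(x2 & ~x3) & ~~x4) | ~x4   [double negation]
= (~x3 & x3 & x2 & ~x3 & ~~x4) | ~x4   [double negation]
= (~x3 & x3 & x2 & ~x3 & x4) | ~x4   [double negation]
= (~x3 | ~x4) & (x3 | ~x4) & (x2 | ~x4) & (~x3 | ~x4) & (x4 | ~x4)   [distribute | over &]
= (~x3 | ~x4) & (x3 | ~x4) & (x2 | ~x4)   [simplify]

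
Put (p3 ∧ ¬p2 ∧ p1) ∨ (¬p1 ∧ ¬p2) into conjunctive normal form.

(p3 ∨ ¬p1) ∧ ¬p2

(p3 ∧ ¬p2 ∧ p1) ∨ (¬p1 ∧ ¬p2)
≡ (p3 ∨ ¬p1) ∧ (p3 ∨ ¬p2) ∧ (¬p2 ∨ ¬p1) ∧ (¬p2 ∨ ¬p2) ∧ (p1 ∨ ¬p1) ∧ (p1 ∨ ¬p2)   [distribute ∨ over ∧]
≡ (p3 ∨ ¬p1) ∧ ¬p2   [simplify]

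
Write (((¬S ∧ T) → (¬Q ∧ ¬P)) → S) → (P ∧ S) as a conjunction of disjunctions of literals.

(((¬S ∧ T) → (¬Q ∧ ¬P)) → S) → (P ∧ S)
≡ ¬(((¬S ∧ T) → (¬Q ∧ ¬P)) → S) ∨ (P ∧ S)
≡ ¬(¬((¬S ∧ T) → (¬Q ∧ ¬P)) ∨ S) ∨ (P ∧ S)
≡ ¬(¬(¬(¬S ∧ T) ∨ (¬Q ∧ ¬P)) ∨ S) ∨ (P ∧ S)
≡ (¬¬(¬(¬S ∧ T) ∨ (¬Q ∧ ¬P)) ∧ ¬S) ∨ (P ∧ S)
≡ ((¬(¬S ∧ T) ∨ (¬Q ∧ ¬P)) ∧ ¬S) ∨ (P ∧ S)
≡ ((¬¬S ∨ ¬T ∨ (¬Q ∧ ¬P)) ∧ ¬S) ∨ (P ∧ S)
≡ ((S ∨ ¬T ∨ (¬Q ∧ ¬P)) ∧ ¬S) ∨ (P ∧ S)
≡ (S ∨ ¬T ∨ ¬Q ∨ P) ∧ (S ∨ ¬T ∨ ¬Q ∨ S) ∧ (S ∨ ¬T ∨ ¬P ∨ P) ∧ (S ∨ ¬T ∨ ¬P ∨ S) ∧ (¬S ∨ P) ∧ (¬S ∨ S)
≡ (S ∨ ¬T ∨ ¬Q) ∧ (S ∨ ¬T ∨ ¬P) ∧ (¬S ∨ P)

(S ∨ ¬T ∨ ¬Q) ∧ (S ∨ ¬T ∨ ¬P) ∧ (¬S ∨ P)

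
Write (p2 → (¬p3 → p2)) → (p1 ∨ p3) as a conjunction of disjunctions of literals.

(p2 ∨ p1 ∨ p3) ∧ (¬p2 ∨ p1 ∨ p3)

(p2 → (¬p3 → p2)) → (p1 ∨ p3)
≡ ¬(p2 → (¬p3 → p2)) ∨ p1 ∨ p3   [eliminate →]
≡ ¬(¬p2 ∨ (¬p3 → p2)) ∨ p1 ∨ p3   [eliminate →]
≡ ¬(¬p2 ∨ ¬¬p3 ∨ p2) ∨ p1 ∨ p3   [eliminate →]
≡ (¬¬p2 ∧ ¬¬¬p3 ∧ ¬p2) ∨ p1 ∨ p3   [De Morgan]
≡ (p2 ∧ ¬¬¬p3 ∧ ¬p2) ∨ p1 ∨ p3   [double negation]
≡ (p2 ∧ ¬p3 ∧ ¬p2) ∨ p1 ∨ p3   [double negation]
≡ (p2 ∨ p1 ∨ p3) ∧ (¬p3 ∨ p1 ∨ p3) ∧ (¬p2 ∨ p1 ∨ p3)   [distribute ∨ over ∧]
≡ (p2 ∨ p1 ∨ p3) ∧ (¬p2 ∨ p1 ∨ p3)   [simplify]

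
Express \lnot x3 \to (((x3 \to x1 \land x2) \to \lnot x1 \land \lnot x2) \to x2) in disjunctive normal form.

\lnot x3 \to (((x3 \to x1 \land x2) \to \lnot x1 \land \lnot x2) \to x2)
⇔ \lnot \lnot x3 \lor (((x3 \to x1 \land x2) \to \lnot x1 \land \lnot x2) \to x2)   (eliminate \to)
⇔ \lnot \lnot x3 \lor \lnot ((x3 \to x1 \land x2) \to \lnot x1 \land \lnot x2) \lor x2   (eliminate \to)
⇔ \lnot \lnot x3 \lor \lnot (\lnot (x3 \to x1 \land x2) \lor \lnot x1 \land \lnot x2) \lor x2   (eliminate \to)
⇔ \lnot \lnot x3 \lor \lnot (\lnot (\lnot x3 \lor x1 \land x2) \lor \lnot x1 \land \lnot x2) \lor x2   (eliminate \to)
⇔ x3 \lor \lnot (\lnot (\lnot x3 \lor x1 \land x2) \lor \lnot x1 \land \lnot x2) \lor x2   (double negation)
⇔ x3 \lor \lnot \lnot (\lnot x3 \lor x1 \land x2) \land \lnot (\lnot x1 \land \lnot x2) \lor x2   (De Morgan)
⇔ x3 \lor (\lnot x3 \lor x1 \land x2) \land \lnot (\lnot x1 \land \lnot x2) \lor x2   (double negation)
⇔ x3 \lor (\lnot x3 \lor x1 \land x2) \land (\lnot \lnot x1 \lor \lnot \lnot x2) \lor x2   (De Morgan)
⇔ x3 \lor (\lnot x3 \lor x1 \land x2) \land (x1 \lor \lnot \lnot x2) \lor x2   (double negation)
⇔ x3 \lor (\lnot x3 \lor x1 \land x2) \land (x1 \lor x2) \lor x2   (double negation)
⇔ x3 \lor \lnot x3 \land x1 \lor \lnot x3 \land x2 \lor x1 \land x2 \land x1 \lor x1 \land x2 \land x2 \lor x2   (distribute \land over \lor)
⇔ x3 \lor \lnot x3 \land x1 \lor x2   (simplify)

x3 \lor \lnot x3 \land x1 \lor x2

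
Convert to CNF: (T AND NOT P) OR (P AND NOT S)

(T OR P) AND (T OR NOT S) AND (NOT P OR NOT S)

(T AND NOT P) OR (P AND NOT S)
≡ (T OR P) AND (T OR NOT S) AND (NOT P OR P) AND (NOT P OR NOT S)   [distribute OR over AND]
≡ (T OR P) AND (T OR NOT S) AND (NOT P OR NOT S)   [simplify]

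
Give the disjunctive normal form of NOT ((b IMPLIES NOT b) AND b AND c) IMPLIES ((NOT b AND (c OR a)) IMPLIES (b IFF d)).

b OR (NOT c AND NOT a) OR (NOT b AND NOT d)

NOT ((b IMPLIES NOT b) AND b AND c) IMPLIES ((NOT b AND (c OR a)) IMPLIES (b IFF d))
≡ NOT NOT ((b IMPLIES NOT b) AND b AND c) OR ((NOT b AND (c OR a)) IMPLIES (b IFF d))   — eliminate IMPLIES
≡ NOT NOT ((NOT b OR NOT b) AND b AND c) OR ((NOT b AND (c OR a)) IMPLIES (b IFF d))   — eliminate IMPLIES
≡ NOT NOT ((NOT b OR NOT b) AND b AND c) OR NOT (NOT b AND (c OR a)) OR (b IFF d)   — eliminate IMPLIES
≡ NOT NOT ((NOT b OR NOT b) AND b AND c) OR NOT (NOT b AND (c OR a)) OR ((b IMPLIES d) AND (d IMPLIES b))   — eliminate IFF
≡ NOT NOT ((NOT b OR NOT b) AND b AND c) OR NOT (NOT b AND (c OR a)) OR ((NOT b OR d) AND (d IMPLIES b))   — eliminate IMPLIES
≡ NOT NOT ((NOT b OR NOT b) AND b AND c) OR NOT (NOT b AND (c OR a)) OR ((NOT b OR d) AND (NOT d OR b))   — eliminate IMPLIES
≡ ((NOT b OR NOT b) AND b AND c) OR NOT (NOT b AND (c OR a)) OR ((NOT b OR d) AND (NOT d OR b))   — double negation
≡ ((NOT b OR NOT b) AND b AND c) OR NOT NOT b OR NOT (c OR a) OR ((NOT b OR d) AND (NOT d OR b))   — De Morgan
≡ ((NOT b OR NOT b) AND b AND c) OR b OR NOT (c OR a) OR ((NOT b OR d) AND (NOT d OR b))   — double negation
≡ ((NOT b OR NOT b) AND b AND c) OR b OR (NOT c AND NOT a) OR ((NOT b OR d) AND (NOT d OR b))   — De Morgan
≡ (NOT b AND b AND c) OR (NOT b AND b AND c) OR b OR (NOT c AND NOT a) OR (NOT b AND NOT d) OR (NOT b AND b) OR (d AND NOT d) OR (d AND b)   — distribute AND over OR
≡ b OR (NOT c AND NOT a) OR (NOT b AND NOT d)   — simplify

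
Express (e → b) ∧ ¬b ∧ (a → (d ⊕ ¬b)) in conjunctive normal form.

(e → b) ∧ ¬b ∧ (a → (d ⊕ ¬b))
⇔ (¬e ∨ b) ∧ ¬b ∧ (a → (d ⊕ ¬b))   [eliminate →]
⇔ (¬e ∨ b) ∧ ¬b ∧ (¬a ∨ (d ⊕ ¬b))   [eliminate →]
⇔ (¬e ∨ b) ∧ ¬b ∧ (¬a ∨ ((d ∨ ¬b) ∧ ¬(d ∧ ¬b)))   [expand ⊕]
⇔ (¬e ∨ b) ∧ ¬b ∧ (¬a ∨ ((d ∨ ¬b) ∧ (¬d ∨ ¬¬b)))   [De Morgan]
⇔ (¬e ∨ b) ∧ ¬b ∧ (¬a ∨ ((d ∨ ¬b) ∧ (¬d ∨ b)))   [double negation]
⇔ (¬e ∨ b) ∧ ¬b ∧ (¬a ∨ d ∨ ¬b) ∧ (¬a ∨ ¬d ∨ b)   [distribute ∨ over ∧]
⇔ (¬e ∨ b) ∧ ¬b ∧ (¬a ∨ ¬d ∨ b)   [simplify]

(¬e ∨ b) ∧ ¬b ∧ (¬a ∨ ¬d ∨ b)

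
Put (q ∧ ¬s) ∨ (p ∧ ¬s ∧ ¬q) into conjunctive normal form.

(q ∧ ¬s) ∨ (p ∧ ¬s ∧ ¬q)
= (q ∨ p) ∧ (q ∨ ¬s) ∧ (q ∨ ¬q) ∧ (¬s ∨ p) ∧ (¬s ∨ ¬s) ∧ (¬s ∨ ¬q)   [distribute ∨ over ∧]
= (q ∨ p) ∧ ¬s   [simplify]

(q ∨ p) ∧ ¬s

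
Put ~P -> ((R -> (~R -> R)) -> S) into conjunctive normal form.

~P -> ((R -> (~R -> R)) -> S)
= ~~P | ((R -> (~R -> R)) -> S)   — eliminate ->
= ~~P | ~(R -> (~R -> R)) | S   — eliminate ->
= ~~P | ~(~R | (~R -> R)) | S   — eliminate ->
= ~~P | ~(~R | ~~R | R) | S   — eliminate ->
= P | ~(~R | ~~R | R) | S   — double negation
= P | (~~R & ~~~R & ~R) | S   — De Morgan
= P | (R & ~~~R & ~R) | S   — double negation
= P | (R & ~R & ~R) | S   — double negation
= (P | R | S) & (P | ~R | S) & (P | ~R | S)   — distribute | over &
= (P | R | S) & (P | ~R | S)   — simplify

(P | R | S) & (P | ~R | S)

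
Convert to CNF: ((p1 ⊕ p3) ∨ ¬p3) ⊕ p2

(¬p1 ∨ ¬p3 ∨ p2) ∧ (¬p3 ∨ p1 ∨ ¬p2) ∧ (p3 ∨ ¬p2)

((p1 ⊕ p3) ∨ ¬p3) ⊕ p2
= ((p1 ⊕ p3) ∨ ¬p3 ∨ p2) ∧ ¬(((p1 ⊕ p3) ∨ ¬p3) ∧ p2)   (expand ⊕)
= (((p1 ∨ p3) ∧ ¬(p1 ∧ p3)) ∨ ¬p3 ∨ p2) ∧ ¬(((p1 ⊕ p3) ∨ ¬p3) ∧ p2)   (expand ⊕)
= (((p1 ∨ p3) ∧ ¬(p1 ∧ p3)) ∨ ¬p3 ∨ p2) ∧ ¬((((p1 ∨ p3) ∧ ¬(p1 ∧ p3)) ∨ ¬p3) ∧ p2)   (expand ⊕)
= (((p1 ∨ p3) ∧ (¬p1 ∨ ¬p3)) ∨ ¬p3 ∨ p2) ∧ ¬((((p1 ∨ p3) ∧ ¬(p1 ∧ p3)) ∨ ¬p3) ∧ p2)   (De Morgan)
= (((p1 ∨ p3) ∧ (¬p1 ∨ ¬p3)) ∨ ¬p3 ∨ p2) ∧ (¬(((p1 ∨ p3) ∧ ¬(p1 ∧ p3)) ∨ ¬p3) ∨ ¬p2)   (De Morgan)
= (((p1 ∨ p3) ∧ (¬p1 ∨ ¬p3)) ∨ ¬p3 ∨ p2) ∧ ((¬((p1 ∨ p3) ∧ ¬(p1 ∧ p3)) ∧ ¬¬p3) ∨ ¬p2)   (De Morgan)
= (((p1 ∨ p3) ∧ (¬p1 ∨ ¬p3)) ∨ ¬p3 ∨ p2) ∧ (((¬(p1 ∨ p3) ∨ ¬¬(p1 ∧ p3)) ∧ ¬¬p3) ∨ ¬p2)   (De Morgan)
= (((p1 ∨ p3) ∧ (¬p1 ∨ ¬p3)) ∨ ¬p3 ∨ p2) ∧ ((((¬p1 ∧ ¬p3) ∨ ¬¬(p1 ∧ p3)) ∧ ¬¬p3) ∨ ¬p2)   (De Morgan)
= (((p1 ∨ p3) ∧ (¬p1 ∨ ¬p3)) ∨ ¬p3 ∨ p2) ∧ ((((¬p1 ∧ ¬p3) ∨ (p1 ∧ p3)) ∧ ¬¬p3) ∨ ¬p2)   (double negation)
= (((p1 ∨ p3) ∧ (¬p1 ∨ ¬p3)) ∨ ¬p3 ∨ p2) ∧ ((((¬p1 ∧ ¬p3) ∨ (p1 ∧ p3)) ∧ p3) ∨ ¬p2)   (double negation)
= (p1 ∨ p3 ∨ ¬p3 ∨ p2) ∧ (¬p1 ∨ ¬p3 ∨ ¬p3 ∨ p2) ∧ (¬p1 ∨ p1 ∨ ¬p2) ∧ (¬p1 ∨ p3 ∨ ¬p2) ∧ (¬p3 ∨ p1 ∨ ¬p2) ∧ (¬p3 ∨ p3 ∨ ¬p2) ∧ (p3 ∨ ¬p2)   (distribute ∨ over ∧)
= (¬p1 ∨ ¬p3 ∨ p2) ∧ (¬p3 ∨ p1 ∨ ¬p2) ∧ (p3 ∨ ¬p2)   (simplify)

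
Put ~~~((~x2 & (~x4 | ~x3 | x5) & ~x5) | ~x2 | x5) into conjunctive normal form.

x2 & ~x5

~~~((~x2 & (~x4 | ~x3 | x5) & ~x5) | ~x2 | x5)
≡ ~((~x2 & (~x4 | ~x3 | x5) & ~x5) | ~x2 | x5)   (double negation)
≡ ~(~x2 & (~x4 | ~x3 | x5) & ~x5) & ~~x2 & ~x5   (De Morgan)
≡ (~~x2 | ~(~x4 | ~x3 | x5) | ~~x5) & ~~x2 & ~x5   (De Morgan)
≡ (x2 | ~(~x4 | ~x3 | x5) | ~~x5) & ~~x2 & ~x5   (double negation)
≡ (x2 | (~~x4 & ~~x3 & ~x5) | ~~x5) & ~~x2 & ~x5   (De Morgan)
≡ (x2 | (x4 & ~~x3 & ~x5) | ~~x5) & ~~x2 & ~x5   (double negation)
≡ (x2 | (x4 & x3 & ~x5) | ~~x5) & ~~x2 & ~x5   (double negation)
≡ (x2 | (x4 & x3 & ~x5) | x5) & ~~x2 & ~x5   (double negation)
≡ (x2 | (x4 & x3 & ~x5) | x5) & x2 & ~x5   (double negation)
≡ (x2 | x4 | x5) & (x2 | x3 | x5) & (x2 | ~x5 | x5) & x2 & ~x5   (distribute | over &)
≡ x2 & ~x5   (simplify)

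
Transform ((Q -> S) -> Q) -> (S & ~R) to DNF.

~Q | (S & ~R)

((Q -> S) -> Q) -> (S & ~R)
≡ ~((Q -> S) -> Q) | (S & ~R)
≡ ~(~(Q -> S) | Q) | (S & ~R)
≡ ~(~(~Q | S) | Q) | (S & ~R)
≡ (~~(~Q | S) & ~Q) | (S & ~R)
≡ ((~Q | S) & ~Q) | (S & ~R)
≡ (~Q & ~Q) | (S & ~Q) | (S & ~R)
≡ ~Q | (S & ~R)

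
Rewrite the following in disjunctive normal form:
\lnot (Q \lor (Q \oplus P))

\lnot (Q \lor (Q \oplus P))
≡ \lnot (Q \lor (Q \land \lnot P) \lor (\lnot Q \land P))   [expand \oplus]
≡ \lnot Q \land \lnot (Q \land \lnot P) \land \lnot (\lnot Q \land P)   [De Morgan]
≡ \lnot Q \land (\lnot Q \lor \lnot \lnot P) \land \lnot (\lnot Q \land P)   [De Morgan]
≡ \lnot Q \land (\lnot Q \lor P) \land \lnot (\lnot Q \land P)   [double negation]
≡ \lnot Q \land (\lnot Q \lor P) \land (\lnot \lnot Q \lor \lnot P)   [De Morgan]
≡ \lnot Q \land (\lnot Q \lor P) \land (Q \lor \lnot P)   [double negation]
≡ (\lnot Q \land \lnot Q \land Q) \lor (\lnot Q \land \lnot Q \land \lnot P) \lor (\lnot Q \land P \land Q) \lor (\lnot Q \land P \land \lnot P)   [distribute \land over \lor]
≡ \lnot Q \land \lnot P   [simplify]

\lnot Q \land \lnot P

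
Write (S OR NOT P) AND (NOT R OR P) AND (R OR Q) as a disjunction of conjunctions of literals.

(S AND NOT R AND Q) OR (S AND P AND R) OR (S AND P AND Q) OR (NOT P AND NOT R AND Q)

(S OR NOT P) AND (NOT R OR P) AND (R OR Q)
≡ (S AND NOT R AND R) OR (S AND NOT R AND Q) OR (S AND P AND R) OR (S AND P AND Q) OR (NOT P AND NOT R AND R) OR (NOT P AND NOT R AND Q) OR (NOT P AND P AND R) OR (NOT P AND P AND Q)   [distribute AND over OR]
≡ (S AND NOT R AND Q) OR (S AND P AND R) OR (S AND P AND Q) OR (NOT P AND NOT R AND Q)   [simplify]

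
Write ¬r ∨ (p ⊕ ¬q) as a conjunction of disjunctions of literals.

¬r ∨ (p ⊕ ¬q)
⇔ ¬r ∨ ((p ∨ ¬q) ∧ ¬(p ∧ ¬q))   [expand ⊕]
⇔ ¬r ∨ ((p ∨ ¬q) ∧ (¬p ∨ ¬¬q))   [De Morgan]
⇔ ¬r ∨ ((p ∨ ¬q) ∧ (¬p ∨ q))   [double negation]
⇔ (¬r ∨ p ∨ ¬q) ∧ (¬r ∨ ¬p ∨ q)   [distribute ∨ over ∧]

(¬r ∨ p ∨ ¬q) ∧ (¬r ∨ ¬p ∨ q)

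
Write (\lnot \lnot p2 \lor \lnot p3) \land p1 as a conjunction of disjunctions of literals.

(p2 \lor \lnot p3) \land p1

(\lnot \lnot p2 \lor \lnot p3) \land p1
= (p2 \lor \lnot p3) \land p1   (double negation)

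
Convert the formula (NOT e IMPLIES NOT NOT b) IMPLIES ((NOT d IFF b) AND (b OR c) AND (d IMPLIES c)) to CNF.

(NOT e OR d OR b) AND (NOT e OR b OR c) AND (NOT e OR NOT d OR c) AND (NOT b OR NOT d)

(NOT e IMPLIES NOT NOT b) IMPLIES ((NOT d IFF b) AND (b OR c) AND (d IMPLIES c))
= NOT (NOT e IMPLIES NOT NOT b) OR ((NOT d IFF b) AND (b OR c) AND (d IMPLIES c))   [eliminate IMPLIES]
= NOT (NOT NOT e OR NOT NOT b) OR ((NOT d IFF b) AND (b OR c) AND (d IMPLIES c))   [eliminate IMPLIES]
= NOT (NOT NOT e OR NOT NOT b) OR ((NOT d IMPLIES b) AND (b IMPLIES NOT d) AND (b OR c) AND (d IMPLIES c))   [eliminate IFF]
= NOT (NOT NOT e OR NOT NOT b) OR ((NOT NOT d OR b) AND (b IMPLIES NOT d) AND (b OR c) AND (d IMPLIES c))   [eliminate IMPLIES]
= NOT (NOT NOT e OR NOT NOT b) OR ((NOT NOT d OR b) AND (NOT b OR NOT d) AND (b OR c) AND (d IMPLIES c))   [eliminate IMPLIES]
= NOT (NOT NOT e OR NOT NOT b) OR ((NOT NOT d OR b) AND (NOT b OR NOT d) AND (b OR c) AND (NOT d OR c))   [eliminate IMPLIES]
= (NOT NOT NOT e AND NOT NOT NOT b) OR ((NOT NOT d OR b) AND (NOT b OR NOT d) AND (b OR c) AND (NOT d OR c))   [De Morgan]
= (NOT e AND NOT NOT NOT b) OR ((NOT NOT d OR b) AND (NOT b OR NOT d) AND (b OR c) AND (NOT d OR c))   [double negation]
= (NOT e AND NOT b) OR ((NOT NOT d OR b) AND (NOT b OR NOT d) AND (b OR c) AND (NOT d OR c))   [double negation]
= (NOT e AND NOT b) OR ((d OR b) AND (NOT b OR NOT d) AND (b OR c) AND (NOT d OR c))   [double negation]
= (NOT e OR d OR b) AND (NOT e OR NOT b OR NOT d) AND (NOT e OR b OR c) AND (NOT e OR NOT d OR c) AND (NOT b OR d OR b) AND (NOT b OR NOT b OR NOT d) AND (NOT b OR b OR c) AND (NOT b OR NOT d OR c)   [distribute OR over AND]
= (NOT e OR d OR b) AND (NOT e OR b OR c) AND (NOT e OR NOT d OR c) AND (NOT b OR NOT d)   [simplify]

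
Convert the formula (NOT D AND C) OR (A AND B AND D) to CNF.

(NOT D AND C) OR (A AND B AND D)
= (NOT D OR A) AND (NOT D OR B) AND (NOT D OR D) AND (C OR A) AND (C OR B) AND (C OR D)   — distribute OR over AND
= (NOT D OR A) AND (NOT D OR B) AND (C OR A) AND (C OR B) AND (C OR D)   — simplify

(NOT D OR A) AND (NOT D OR B) AND (C OR A) AND (C OR B) AND (C OR D)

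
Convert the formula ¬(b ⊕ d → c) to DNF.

b ∧ ¬d ∧ ¬c ∨ ¬b ∧ d ∧ ¬c

¬(b ⊕ d → c)
≡ ¬(¬(b ⊕ d) ∨ c)   (eliminate →)
≡ ¬(¬(b ∧ ¬d ∨ ¬b ∧ d) ∨ c)   (expand ⊕)
≡ ¬¬(b ∧ ¬d ∨ ¬b ∧ d) ∧ ¬c   (De Morgan)
≡ (b ∧ ¬d ∨ ¬b ∧ d) ∧ ¬c   (double negation)
≡ b ∧ ¬d ∧ ¬c ∨ ¬b ∧ d ∧ ¬c   (distribute ∧ over ∨)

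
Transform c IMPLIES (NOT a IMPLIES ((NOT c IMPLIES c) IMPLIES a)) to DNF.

c IMPLIES (NOT a IMPLIES ((NOT c IMPLIES c) IMPLIES a))
≡ NOT c OR (NOT a IMPLIES ((NOT c IMPLIES c) IMPLIES a))   [eliminate IMPLIES]
≡ NOT c OR NOT NOT a OR ((NOT c IMPLIES c) IMPLIES a)   [eliminate IMPLIES]
≡ NOT c OR NOT NOT a OR NOT (NOT c IMPLIES c) OR a   [eliminate IMPLIES]
≡ NOT c OR NOT NOT a OR NOT (NOT NOT c OR c) OR a   [eliminate IMPLIES]
≡ NOT c OR a OR NOT (NOT NOT c OR c) OR a   [double negation]
≡ NOT c OR a OR (NOT NOT NOT c AND NOT c) OR a   [De Morgan]
≡ NOT c OR a OR (NOT c AND NOT c) OR a   [double negation]
≡ NOT c OR a   [simplify]

NOT c OR a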